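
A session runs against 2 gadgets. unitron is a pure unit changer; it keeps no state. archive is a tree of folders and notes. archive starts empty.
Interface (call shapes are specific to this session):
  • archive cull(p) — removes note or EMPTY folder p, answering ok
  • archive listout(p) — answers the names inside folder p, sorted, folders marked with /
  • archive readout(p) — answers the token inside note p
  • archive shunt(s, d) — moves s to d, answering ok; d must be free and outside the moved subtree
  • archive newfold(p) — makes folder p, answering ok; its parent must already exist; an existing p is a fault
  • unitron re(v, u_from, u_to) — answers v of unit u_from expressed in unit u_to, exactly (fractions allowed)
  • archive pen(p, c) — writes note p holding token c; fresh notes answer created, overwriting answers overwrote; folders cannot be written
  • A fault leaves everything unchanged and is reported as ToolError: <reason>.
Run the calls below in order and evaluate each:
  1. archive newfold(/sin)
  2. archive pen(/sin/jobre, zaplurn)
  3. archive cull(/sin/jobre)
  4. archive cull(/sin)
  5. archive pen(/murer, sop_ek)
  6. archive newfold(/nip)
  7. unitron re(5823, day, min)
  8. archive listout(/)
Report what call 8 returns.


·→ archive newfold(p→/sin)
·← ok
·→ archive pen(p→/sin/jobre, c→zaplurn)
·← created
·→ archive cull(p→/sin/jobre)
·← ok
·→ archive cull(p→/sin)
·← ok
·→ archive pen(p→/murer, c→sop_ek)
·← created
·→ archive newfold(p→/nip)
·← ok
·→ unitron re(v→5823, u_from→day, u_to→min)
·← 8385120
·→ archive listout(p→/)
·← [murer, nip/]

Answer: [murer, nip/]


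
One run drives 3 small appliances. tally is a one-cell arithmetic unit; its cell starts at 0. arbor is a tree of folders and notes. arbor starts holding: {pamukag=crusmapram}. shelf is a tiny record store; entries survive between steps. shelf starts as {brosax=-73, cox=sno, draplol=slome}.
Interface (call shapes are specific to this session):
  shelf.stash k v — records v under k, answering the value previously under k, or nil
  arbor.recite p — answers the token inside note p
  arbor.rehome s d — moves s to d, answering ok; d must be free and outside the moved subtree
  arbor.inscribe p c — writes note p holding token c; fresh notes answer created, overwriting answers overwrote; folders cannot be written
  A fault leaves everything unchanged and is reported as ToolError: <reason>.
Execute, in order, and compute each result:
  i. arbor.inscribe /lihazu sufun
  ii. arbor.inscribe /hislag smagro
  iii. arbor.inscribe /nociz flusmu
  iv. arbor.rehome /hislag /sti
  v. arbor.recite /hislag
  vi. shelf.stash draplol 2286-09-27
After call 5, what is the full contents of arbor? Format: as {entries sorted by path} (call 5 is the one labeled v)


Answer: {lihazu=sufun, nociz=flusmu, pamukag=crusmapram, sti=smagro}

Derivation:
CALL arbor.inscribe[p: /lihazu; c: sufun]
RET  created
CALL arbor.inscribe[p: /hislag; c: smagro]
RET  created
CALL arbor.inscribe[p: /nociz; c: flusmu]
RET  created
CALL arbor.rehome[s: /hislag; d: /sti]
RET  ok
CALL arbor.recite[p: /hislag]
RET  ToolError: not found
CALL shelf.stash[k: draplol; v: 2286-09-27]
RET  slome


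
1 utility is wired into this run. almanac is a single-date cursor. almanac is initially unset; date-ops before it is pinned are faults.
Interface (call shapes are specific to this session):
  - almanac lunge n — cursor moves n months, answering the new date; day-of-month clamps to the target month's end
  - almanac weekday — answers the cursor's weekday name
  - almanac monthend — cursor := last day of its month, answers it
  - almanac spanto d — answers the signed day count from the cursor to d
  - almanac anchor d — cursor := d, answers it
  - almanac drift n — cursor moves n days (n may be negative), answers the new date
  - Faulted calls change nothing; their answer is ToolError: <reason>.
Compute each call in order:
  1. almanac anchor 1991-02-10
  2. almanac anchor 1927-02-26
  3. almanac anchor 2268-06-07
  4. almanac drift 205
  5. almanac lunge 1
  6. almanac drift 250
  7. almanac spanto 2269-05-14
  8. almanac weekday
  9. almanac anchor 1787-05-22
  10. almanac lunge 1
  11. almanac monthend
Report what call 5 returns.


Answer: 2269-01-29

Derivation:
==> almanac anchor(d: 1991-02-10)
<== 1991-02-10
==> almanac anchor(d: 1927-02-26)
<== 1927-02-26
==> almanac anchor(d: 2268-06-07)
<== 2268-06-07
==> almanac drift(n: 205)
<== 2268-12-29
==> almanac lunge(n: 1)
<== 2269-01-29
==> almanac drift(n: 250)
<== 2269-10-06
==> almanac spanto(d: 2269-05-14)
<== -145
==> almanac weekday()
<== Wednesday
==> almanac anchor(d: 1787-05-22)
<== 1787-05-22
==> almanac lunge(n: 1)
<== 1787-06-22
==> almanac monthend()
<== 1787-06-30


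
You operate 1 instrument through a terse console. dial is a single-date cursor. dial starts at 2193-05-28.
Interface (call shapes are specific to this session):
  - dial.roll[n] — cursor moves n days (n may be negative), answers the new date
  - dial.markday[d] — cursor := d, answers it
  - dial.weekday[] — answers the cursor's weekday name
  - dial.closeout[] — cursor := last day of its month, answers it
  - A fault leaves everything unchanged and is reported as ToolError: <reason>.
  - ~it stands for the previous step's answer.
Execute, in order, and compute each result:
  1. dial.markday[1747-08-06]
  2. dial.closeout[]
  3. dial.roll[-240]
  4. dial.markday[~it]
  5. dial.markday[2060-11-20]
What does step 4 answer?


Answer: 1747-01-03

Derivation:
I invoke dial.markday on d→1747-08-06: 1747-08-06.
Invoking dial.closeout(), and see 1747-08-31.
Next I call dial.roll on n→-240: 1747-01-03.
I use dial.markday on d→~it, giving 1747-01-03.
I use dial.markday on d→2060-11-20, and get 2060-11-20.


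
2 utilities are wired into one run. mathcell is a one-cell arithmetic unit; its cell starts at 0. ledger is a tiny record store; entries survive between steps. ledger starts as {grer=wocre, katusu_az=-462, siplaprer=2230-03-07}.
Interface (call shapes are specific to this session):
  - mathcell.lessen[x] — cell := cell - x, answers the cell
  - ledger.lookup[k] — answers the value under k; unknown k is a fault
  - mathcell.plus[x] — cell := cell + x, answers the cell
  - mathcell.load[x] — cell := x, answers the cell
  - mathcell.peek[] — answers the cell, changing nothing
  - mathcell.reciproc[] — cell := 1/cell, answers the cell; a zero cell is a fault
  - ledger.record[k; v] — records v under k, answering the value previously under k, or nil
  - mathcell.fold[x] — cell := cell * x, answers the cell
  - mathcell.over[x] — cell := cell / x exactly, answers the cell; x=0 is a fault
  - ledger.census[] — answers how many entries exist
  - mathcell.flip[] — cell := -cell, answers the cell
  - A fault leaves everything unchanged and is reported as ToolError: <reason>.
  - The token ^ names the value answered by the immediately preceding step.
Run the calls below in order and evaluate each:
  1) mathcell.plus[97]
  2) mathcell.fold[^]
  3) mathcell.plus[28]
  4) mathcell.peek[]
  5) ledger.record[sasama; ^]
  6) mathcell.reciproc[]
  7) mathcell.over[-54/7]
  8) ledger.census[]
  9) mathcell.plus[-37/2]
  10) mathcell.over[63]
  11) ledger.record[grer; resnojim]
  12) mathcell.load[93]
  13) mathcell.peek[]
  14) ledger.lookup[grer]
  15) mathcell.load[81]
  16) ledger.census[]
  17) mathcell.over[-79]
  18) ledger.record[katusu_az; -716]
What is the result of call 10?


% plus(x→97) == 97
% fold(x→^) == 9409
% plus(x→28) == 9437
% peek() == 9437
% record(k→sasama, v→^) == nil
% reciproc() == 1/9437
% over(x→-54/7) == -7/509598
% census() == 4
% plus(x→-37/2) == -4713785/254799
% over(x→63) == -4713785/16052337
% record(k→grer, v→resnojim) == wocre
% load(x→93) == 93
% peek() == 93
% lookup(k→grer) == resnojim
% load(x→81) == 81
% census() == 4
% over(x→-79) == -81/79
% record(k→katusu_az, v→-716) == -462

Answer: -4713785/16052337


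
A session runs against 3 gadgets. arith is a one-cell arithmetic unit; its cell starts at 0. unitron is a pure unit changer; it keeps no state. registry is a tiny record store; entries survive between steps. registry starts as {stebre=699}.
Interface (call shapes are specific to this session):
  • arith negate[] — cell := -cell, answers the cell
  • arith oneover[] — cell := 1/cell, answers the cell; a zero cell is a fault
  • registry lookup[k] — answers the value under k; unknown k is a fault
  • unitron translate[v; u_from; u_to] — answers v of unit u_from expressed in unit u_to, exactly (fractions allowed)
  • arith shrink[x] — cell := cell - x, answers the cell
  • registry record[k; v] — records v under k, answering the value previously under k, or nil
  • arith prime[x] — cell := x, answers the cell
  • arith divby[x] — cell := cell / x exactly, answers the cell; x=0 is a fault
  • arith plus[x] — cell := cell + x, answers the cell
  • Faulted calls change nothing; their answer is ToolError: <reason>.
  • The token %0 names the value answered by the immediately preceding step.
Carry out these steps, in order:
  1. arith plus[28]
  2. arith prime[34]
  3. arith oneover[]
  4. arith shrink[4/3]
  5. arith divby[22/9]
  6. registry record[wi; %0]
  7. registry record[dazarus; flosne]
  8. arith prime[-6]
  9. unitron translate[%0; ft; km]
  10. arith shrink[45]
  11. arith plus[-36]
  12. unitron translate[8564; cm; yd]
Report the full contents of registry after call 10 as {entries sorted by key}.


>>> arith plus x: 28
:: 28
>>> arith prime x: 34
:: 34
>>> arith oneover
:: 1/34
>>> arith shrink x: 4/3
:: -133/102
>>> arith divby x: 22/9
:: -399/748
>>> registry record k: wi v: %0
:: nil
>>> registry record k: dazarus v: flosne
:: nil
>>> arith prime x: -6
:: -6
>>> unitron translate v: %0 u_from: ft u_to: km
:: -1143/625000
>>> arith shrink x: 45
:: -51
>>> arith plus x: -36
:: -87
>>> unitron translate v: 8564 u_from: cm u_to: yd
:: 107050/1143

Answer: {dazarus=flosne, stebre=699, wi=-399/748}


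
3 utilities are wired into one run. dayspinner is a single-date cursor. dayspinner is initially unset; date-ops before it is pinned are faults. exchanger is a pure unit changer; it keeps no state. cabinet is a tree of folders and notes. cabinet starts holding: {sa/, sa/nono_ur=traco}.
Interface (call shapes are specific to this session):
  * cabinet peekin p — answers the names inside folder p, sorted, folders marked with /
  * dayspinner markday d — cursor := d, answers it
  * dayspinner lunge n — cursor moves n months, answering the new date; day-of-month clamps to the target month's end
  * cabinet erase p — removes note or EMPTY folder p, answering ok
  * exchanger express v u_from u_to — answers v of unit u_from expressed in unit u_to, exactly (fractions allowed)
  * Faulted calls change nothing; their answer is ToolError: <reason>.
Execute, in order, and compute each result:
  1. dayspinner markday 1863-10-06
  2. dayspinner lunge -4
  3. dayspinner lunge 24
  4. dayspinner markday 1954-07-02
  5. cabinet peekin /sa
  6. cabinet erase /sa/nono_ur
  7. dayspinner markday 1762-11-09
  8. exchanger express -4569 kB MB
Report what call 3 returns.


Answer: 1865-06-06

Derivation:
Step: dayspinner markday[d=1863-10-06]
Result: 1863-10-06
Step: dayspinner lunge[n=-4]
Result: 1863-06-06
Step: dayspinner lunge[n=24]
Result: 1865-06-06
Step: dayspinner markday[d=1954-07-02]
Result: 1954-07-02
Step: cabinet peekin[p=/sa]
Result: [nono_ur]
Step: cabinet erase[p=/sa/nono_ur]
Result: ok
Step: dayspinner markday[d=1762-11-09]
Result: 1762-11-09
Step: exchanger express[v=-4569; u_from=kB; u_to=MB]
Result: -4569/1000


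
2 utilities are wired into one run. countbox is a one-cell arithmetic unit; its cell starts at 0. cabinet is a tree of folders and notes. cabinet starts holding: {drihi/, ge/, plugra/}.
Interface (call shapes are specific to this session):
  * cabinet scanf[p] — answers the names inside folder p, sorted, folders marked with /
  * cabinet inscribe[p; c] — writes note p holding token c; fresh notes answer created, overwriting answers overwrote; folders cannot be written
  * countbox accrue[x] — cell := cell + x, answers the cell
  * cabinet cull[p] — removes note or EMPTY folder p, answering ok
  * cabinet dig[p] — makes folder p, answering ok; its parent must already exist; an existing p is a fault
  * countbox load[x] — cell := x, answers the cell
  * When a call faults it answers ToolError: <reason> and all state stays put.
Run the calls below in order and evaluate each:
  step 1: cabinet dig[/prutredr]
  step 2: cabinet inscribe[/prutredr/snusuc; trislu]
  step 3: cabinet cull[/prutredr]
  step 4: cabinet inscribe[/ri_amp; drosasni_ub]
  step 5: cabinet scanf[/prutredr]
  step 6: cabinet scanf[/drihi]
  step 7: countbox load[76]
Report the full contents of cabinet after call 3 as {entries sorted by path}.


Invoking cabinet dig on p='/prutredr': ok.
I run cabinet inscribe on p='/prutredr/snusuc', c='trislu', and see created.
I use cabinet cull on p='/prutredr', — result: ToolError: not empty.
Now I run cabinet inscribe on p='/ri_amp', c='drosasni_ub', — result: created.
Calling cabinet scanf on p='/prutredr', and see [snusuc].
I invoke cabinet scanf on p='/drihi', → [].
Next I call countbox load on x='76', → 76.

Answer: {drihi/, ge/, plugra/, prutredr/, prutredr/snusuc=trislu}


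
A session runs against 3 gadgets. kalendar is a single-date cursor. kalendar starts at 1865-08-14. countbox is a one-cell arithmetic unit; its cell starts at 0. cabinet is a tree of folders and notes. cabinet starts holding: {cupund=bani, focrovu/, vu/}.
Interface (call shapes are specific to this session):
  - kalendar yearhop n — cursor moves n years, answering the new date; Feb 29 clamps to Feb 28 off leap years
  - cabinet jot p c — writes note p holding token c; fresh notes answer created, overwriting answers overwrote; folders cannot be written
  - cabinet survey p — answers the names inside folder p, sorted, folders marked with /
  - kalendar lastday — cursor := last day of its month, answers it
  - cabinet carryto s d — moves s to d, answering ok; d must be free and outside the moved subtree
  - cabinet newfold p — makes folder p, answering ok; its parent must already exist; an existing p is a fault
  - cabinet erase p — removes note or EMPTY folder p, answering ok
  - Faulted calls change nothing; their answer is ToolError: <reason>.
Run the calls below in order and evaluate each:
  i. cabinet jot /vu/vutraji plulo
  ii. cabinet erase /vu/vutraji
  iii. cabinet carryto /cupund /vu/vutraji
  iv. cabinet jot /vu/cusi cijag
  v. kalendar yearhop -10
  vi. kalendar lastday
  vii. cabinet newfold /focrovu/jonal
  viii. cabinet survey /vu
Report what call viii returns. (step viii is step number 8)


! cabinet jot(p→/vu/vutraji, c→plulo) == created
! cabinet erase(p→/vu/vutraji) == ok
! cabinet carryto(s→/cupund, d→/vu/vutraji) == ok
! cabinet jot(p→/vu/cusi, c→cijag) == created
! kalendar yearhop(n→-10) == 1855-08-14
! kalendar lastday() == 1855-08-31
! cabinet newfold(p→/focrovu/jonal) == ok
! cabinet survey(p→/vu) == [cusi, vutraji]

Answer: [cusi, vutraji]


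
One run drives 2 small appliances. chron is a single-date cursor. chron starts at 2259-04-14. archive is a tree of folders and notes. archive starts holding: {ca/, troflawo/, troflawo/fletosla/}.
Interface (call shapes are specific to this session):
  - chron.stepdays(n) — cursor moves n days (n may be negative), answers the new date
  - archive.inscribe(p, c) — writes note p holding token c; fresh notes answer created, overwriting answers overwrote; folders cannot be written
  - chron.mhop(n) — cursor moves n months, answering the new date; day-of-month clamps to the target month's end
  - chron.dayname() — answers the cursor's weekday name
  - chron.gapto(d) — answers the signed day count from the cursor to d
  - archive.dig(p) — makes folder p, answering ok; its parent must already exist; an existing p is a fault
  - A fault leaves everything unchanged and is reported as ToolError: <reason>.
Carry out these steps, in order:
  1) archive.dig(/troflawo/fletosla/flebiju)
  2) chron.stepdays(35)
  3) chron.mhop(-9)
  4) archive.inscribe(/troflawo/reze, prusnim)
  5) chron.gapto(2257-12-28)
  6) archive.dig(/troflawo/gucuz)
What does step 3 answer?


>> archive.dig(p: /troflawo/fletosla/flebiju)
<< ok
>> chron.stepdays(n: 35)
<< 2259-05-19
>> chron.mhop(n: -9)
<< 2258-08-19
>> archive.inscribe(p: /troflawo/reze, c: prusnim)
<< created
>> chron.gapto(d: 2257-12-28)
<< -234
>> archive.dig(p: /troflawo/gucuz)
<< ok

Answer: 2258-08-19


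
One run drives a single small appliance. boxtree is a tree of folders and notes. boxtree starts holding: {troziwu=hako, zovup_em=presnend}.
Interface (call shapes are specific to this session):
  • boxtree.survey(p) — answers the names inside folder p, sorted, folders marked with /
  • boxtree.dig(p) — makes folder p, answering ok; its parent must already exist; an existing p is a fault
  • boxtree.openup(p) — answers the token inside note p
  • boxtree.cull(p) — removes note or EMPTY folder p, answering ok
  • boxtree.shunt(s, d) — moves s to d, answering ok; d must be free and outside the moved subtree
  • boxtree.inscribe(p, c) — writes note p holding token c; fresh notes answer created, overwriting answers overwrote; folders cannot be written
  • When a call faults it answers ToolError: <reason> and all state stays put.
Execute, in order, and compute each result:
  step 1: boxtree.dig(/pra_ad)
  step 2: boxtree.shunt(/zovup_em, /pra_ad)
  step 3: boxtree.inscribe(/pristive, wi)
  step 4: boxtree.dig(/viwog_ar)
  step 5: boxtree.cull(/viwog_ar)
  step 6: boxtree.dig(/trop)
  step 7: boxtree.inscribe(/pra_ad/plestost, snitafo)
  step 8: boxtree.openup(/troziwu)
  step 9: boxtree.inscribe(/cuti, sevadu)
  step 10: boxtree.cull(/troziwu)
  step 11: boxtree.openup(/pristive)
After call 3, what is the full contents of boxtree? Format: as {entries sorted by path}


Answer: {pra_ad/, pristive=wi, troziwu=hako, zovup_em=presnend}

Derivation:
// boxtree.dig(p→/pra_ad) ~> ok
// boxtree.shunt(s→/zovup_em, d→/pra_ad) ~> ToolError: exists
// boxtree.inscribe(p→/pristive, c→wi) ~> created
// boxtree.dig(p→/viwog_ar) ~> ok
// boxtree.cull(p→/viwog_ar) ~> ok
// boxtree.dig(p→/trop) ~> ok
// boxtree.inscribe(p→/pra_ad/plestost, c→snitafo) ~> created
// boxtree.openup(p→/troziwu) ~> hako
// boxtree.inscribe(p→/cuti, c→sevadu) ~> created
// boxtree.cull(p→/troziwu) ~> ok
// boxtree.openup(p→/pristive) ~> wi


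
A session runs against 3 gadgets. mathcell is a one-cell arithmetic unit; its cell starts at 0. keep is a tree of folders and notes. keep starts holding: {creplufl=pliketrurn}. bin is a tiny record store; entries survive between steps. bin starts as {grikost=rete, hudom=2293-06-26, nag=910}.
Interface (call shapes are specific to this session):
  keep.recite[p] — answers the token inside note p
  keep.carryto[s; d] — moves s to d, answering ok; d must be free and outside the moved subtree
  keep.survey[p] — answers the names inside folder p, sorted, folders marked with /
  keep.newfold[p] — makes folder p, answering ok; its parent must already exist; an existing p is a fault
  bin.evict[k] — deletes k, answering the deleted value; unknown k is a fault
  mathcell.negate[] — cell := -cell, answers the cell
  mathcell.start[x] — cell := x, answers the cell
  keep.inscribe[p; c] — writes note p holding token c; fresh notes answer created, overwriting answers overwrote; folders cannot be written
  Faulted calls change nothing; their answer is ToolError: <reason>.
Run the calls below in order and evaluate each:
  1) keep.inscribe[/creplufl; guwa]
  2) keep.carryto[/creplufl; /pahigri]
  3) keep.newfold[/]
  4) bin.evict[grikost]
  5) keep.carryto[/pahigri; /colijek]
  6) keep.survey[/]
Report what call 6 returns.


Answer: [colijek]

Derivation:
Now I run keep.inscribe passing /creplufl, guwa: overwrote.
Invoking keep.carryto passing /creplufl, /pahigri, and observe ok.
I invoke keep.newfold passing /, which returns ToolError: exists.
I use bin.evict passing grikost, → rete.
Calling keep.carryto passing /pahigri, /colijek, and see ok.
Invoking keep.survey passing /, and observe [colijek].


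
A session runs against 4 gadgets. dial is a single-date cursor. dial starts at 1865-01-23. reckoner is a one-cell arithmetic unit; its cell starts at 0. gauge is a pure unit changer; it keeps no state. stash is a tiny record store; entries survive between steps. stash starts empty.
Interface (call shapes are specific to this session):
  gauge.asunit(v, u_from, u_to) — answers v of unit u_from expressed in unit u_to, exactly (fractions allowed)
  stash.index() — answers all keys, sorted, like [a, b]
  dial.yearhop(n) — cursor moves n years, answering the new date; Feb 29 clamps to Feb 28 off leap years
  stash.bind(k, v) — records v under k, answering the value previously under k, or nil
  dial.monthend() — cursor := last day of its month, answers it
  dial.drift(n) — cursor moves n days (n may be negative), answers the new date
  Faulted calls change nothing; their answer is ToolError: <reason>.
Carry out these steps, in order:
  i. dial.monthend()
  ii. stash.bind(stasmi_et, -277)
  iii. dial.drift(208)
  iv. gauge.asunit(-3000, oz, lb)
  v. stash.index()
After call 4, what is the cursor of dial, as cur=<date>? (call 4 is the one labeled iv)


Answer: cur=1865-08-27

Derivation:
% dial.monthend
  1865-01-31
% stash.bind k='stasmi_et' v='-277'
  nil
% dial.drift n='208'
  1865-08-27
% gauge.asunit v='-3000' u_from='oz' u_to='lb'
  -375/2
% stash.index
  [stasmi_et]


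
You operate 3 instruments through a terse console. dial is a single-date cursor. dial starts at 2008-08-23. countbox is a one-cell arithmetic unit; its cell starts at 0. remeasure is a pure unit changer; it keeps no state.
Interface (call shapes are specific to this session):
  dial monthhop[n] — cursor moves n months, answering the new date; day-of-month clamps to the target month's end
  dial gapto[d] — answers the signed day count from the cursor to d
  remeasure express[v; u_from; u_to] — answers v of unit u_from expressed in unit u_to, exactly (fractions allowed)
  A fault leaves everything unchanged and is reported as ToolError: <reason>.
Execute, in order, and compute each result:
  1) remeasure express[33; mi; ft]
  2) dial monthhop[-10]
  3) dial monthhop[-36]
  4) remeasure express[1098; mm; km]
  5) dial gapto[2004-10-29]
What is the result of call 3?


→ remeasure express(v→33, u_from→mi, u_to→ft)
← 174240
→ dial monthhop(n→-10)
← 2007-10-23
→ dial monthhop(n→-36)
← 2004-10-23
→ remeasure express(v→1098, u_from→mm, u_to→km)
← 549/500000
→ dial gapto(d→2004-10-29)
← 6

Answer: 2004-10-23


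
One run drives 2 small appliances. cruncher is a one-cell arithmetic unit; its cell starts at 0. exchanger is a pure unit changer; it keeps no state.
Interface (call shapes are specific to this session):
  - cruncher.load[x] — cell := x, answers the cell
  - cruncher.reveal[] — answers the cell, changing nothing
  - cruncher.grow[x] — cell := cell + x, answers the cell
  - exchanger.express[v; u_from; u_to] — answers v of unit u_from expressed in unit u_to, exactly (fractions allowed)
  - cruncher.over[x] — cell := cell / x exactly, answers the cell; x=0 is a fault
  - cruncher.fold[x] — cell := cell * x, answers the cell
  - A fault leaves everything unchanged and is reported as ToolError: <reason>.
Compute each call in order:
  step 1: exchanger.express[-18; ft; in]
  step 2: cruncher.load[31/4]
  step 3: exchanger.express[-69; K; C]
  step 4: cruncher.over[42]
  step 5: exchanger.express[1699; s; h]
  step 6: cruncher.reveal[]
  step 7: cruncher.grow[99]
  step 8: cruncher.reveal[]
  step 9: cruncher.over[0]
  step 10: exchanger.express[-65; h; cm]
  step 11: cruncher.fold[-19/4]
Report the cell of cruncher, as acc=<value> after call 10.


Answer: acc=16663/168

Derivation:
// exchanger.express(-18, ft, in) => -216
// cruncher.load(31/4) => 31/4
// exchanger.express(-69, K, C) => -6843/20
// cruncher.over(42) => 31/168
// exchanger.express(1699, s, h) => 1699/3600
// cruncher.reveal() => 31/168
// cruncher.grow(99) => 16663/168
// cruncher.reveal() => 16663/168
// cruncher.over(0) => ToolError: division by zero
// exchanger.express(-65, h, cm) => ToolError: incompatible units
// cruncher.fold(-19/4) => -316597/672


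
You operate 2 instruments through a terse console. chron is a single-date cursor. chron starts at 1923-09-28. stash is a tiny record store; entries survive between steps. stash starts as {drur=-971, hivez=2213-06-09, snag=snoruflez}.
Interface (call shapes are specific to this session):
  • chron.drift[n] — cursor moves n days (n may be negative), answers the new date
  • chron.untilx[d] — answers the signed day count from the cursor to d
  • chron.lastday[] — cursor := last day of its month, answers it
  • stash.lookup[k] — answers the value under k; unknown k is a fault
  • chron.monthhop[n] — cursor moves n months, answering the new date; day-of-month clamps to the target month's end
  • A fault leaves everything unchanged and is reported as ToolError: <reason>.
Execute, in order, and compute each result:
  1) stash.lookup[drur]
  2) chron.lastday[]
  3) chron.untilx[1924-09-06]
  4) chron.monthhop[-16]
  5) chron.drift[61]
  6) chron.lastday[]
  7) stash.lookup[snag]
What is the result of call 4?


Answer: 1922-05-30

Derivation:
~$ stash.lookup drur
[out] -971
~$ chron.lastday
[out] 1923-09-30
~$ chron.untilx 1924-09-06
[out] 342
~$ chron.monthhop -16
[out] 1922-05-30
~$ chron.drift 61
[out] 1922-07-30
~$ chron.lastday
[out] 1922-07-31
~$ stash.lookup snag
[out] snoruflez


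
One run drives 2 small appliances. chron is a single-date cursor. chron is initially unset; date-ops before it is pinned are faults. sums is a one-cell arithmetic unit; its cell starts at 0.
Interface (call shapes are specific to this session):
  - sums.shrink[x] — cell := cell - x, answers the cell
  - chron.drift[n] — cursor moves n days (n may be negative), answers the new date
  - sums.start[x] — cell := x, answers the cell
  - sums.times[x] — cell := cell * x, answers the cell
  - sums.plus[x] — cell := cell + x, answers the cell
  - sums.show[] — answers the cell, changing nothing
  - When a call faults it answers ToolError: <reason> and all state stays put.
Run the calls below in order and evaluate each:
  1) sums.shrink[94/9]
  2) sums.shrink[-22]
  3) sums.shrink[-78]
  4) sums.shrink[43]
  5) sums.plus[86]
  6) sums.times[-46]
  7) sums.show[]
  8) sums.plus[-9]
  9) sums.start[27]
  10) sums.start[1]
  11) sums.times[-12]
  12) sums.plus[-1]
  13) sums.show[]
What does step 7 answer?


> sums.shrink x→94/9
:: -94/9
> sums.shrink x→-22
:: 104/9
> sums.shrink x→-78
:: 806/9
> sums.shrink x→43
:: 419/9
> sums.plus x→86
:: 1193/9
> sums.times x→-46
:: -54878/9
> sums.show
:: -54878/9
> sums.plus x→-9
:: -54959/9
> sums.start x→27
:: 27
> sums.start x→1
:: 1
> sums.times x→-12
:: -12
> sums.plus x→-1
:: -13
> sums.show
:: -13

Answer: -54878/9


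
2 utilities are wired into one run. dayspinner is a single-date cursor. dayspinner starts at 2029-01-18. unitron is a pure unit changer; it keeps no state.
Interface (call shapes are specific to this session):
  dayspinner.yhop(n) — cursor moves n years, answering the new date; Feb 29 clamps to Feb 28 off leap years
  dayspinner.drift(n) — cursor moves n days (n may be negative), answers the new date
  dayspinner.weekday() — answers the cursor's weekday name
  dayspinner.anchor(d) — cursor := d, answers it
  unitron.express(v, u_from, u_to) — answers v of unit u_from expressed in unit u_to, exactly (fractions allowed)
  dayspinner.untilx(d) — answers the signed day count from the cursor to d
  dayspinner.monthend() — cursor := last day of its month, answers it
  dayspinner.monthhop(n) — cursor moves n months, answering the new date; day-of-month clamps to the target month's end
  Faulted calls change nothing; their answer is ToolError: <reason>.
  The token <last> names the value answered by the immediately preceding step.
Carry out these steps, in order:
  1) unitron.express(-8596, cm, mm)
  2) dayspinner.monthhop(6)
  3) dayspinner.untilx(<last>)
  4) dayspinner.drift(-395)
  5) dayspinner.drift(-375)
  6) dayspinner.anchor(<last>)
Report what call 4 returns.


Then express on v→-8596, u_from→cm, u_to→mm, yielding -85960.
I use monthhop on n→6, — result: 2029-07-18.
I invoke untilx on d→<last>: 0.
I run drift on n→-395, and get 2028-06-18.
Then drift on n→-375, which returns 2027-06-09.
Next I call anchor on d→<last>, and see 2027-06-09.

Answer: 2028-06-18


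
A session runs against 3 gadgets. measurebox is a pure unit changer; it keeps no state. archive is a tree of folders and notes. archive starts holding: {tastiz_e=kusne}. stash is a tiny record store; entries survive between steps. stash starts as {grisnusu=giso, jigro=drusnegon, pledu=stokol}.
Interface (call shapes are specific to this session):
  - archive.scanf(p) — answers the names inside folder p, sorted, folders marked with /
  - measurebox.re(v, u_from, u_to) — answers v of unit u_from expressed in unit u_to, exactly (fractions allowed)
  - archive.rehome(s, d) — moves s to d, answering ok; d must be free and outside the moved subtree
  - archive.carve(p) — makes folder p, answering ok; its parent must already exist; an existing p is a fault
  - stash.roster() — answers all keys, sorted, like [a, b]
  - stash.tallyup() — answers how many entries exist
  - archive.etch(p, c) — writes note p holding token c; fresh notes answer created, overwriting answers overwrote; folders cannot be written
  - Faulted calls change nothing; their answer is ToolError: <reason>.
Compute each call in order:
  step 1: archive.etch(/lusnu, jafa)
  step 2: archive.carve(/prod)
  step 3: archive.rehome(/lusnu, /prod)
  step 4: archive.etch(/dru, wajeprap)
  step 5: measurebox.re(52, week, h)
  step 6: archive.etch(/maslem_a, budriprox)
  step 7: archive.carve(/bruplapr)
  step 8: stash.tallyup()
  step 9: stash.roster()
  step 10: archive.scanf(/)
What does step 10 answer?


% 1. archive.etch(p→/lusnu, c→jafa) == created
% 2. archive.carve(p→/prod) == ok
% 3. archive.rehome(s→/lusnu, d→/prod) == ToolError: exists
% 4. archive.etch(p→/dru, c→wajeprap) == created
% 5. measurebox.re(v→52, u_from→week, u_to→h) == 8736
% 6. archive.etch(p→/maslem_a, c→budriprox) == created
% 7. archive.carve(p→/bruplapr) == ok
% 8. stash.tallyup() == 3
% 9. stash.roster() == [grisnusu, jigro, pledu]
% 10. archive.scanf(p→/) == [bruplapr/, dru, lusnu, maslem_a, prod/, tastiz_e]

Answer: [bruplapr/, dru, lusnu, maslem_a, prod/, tastiz_e]


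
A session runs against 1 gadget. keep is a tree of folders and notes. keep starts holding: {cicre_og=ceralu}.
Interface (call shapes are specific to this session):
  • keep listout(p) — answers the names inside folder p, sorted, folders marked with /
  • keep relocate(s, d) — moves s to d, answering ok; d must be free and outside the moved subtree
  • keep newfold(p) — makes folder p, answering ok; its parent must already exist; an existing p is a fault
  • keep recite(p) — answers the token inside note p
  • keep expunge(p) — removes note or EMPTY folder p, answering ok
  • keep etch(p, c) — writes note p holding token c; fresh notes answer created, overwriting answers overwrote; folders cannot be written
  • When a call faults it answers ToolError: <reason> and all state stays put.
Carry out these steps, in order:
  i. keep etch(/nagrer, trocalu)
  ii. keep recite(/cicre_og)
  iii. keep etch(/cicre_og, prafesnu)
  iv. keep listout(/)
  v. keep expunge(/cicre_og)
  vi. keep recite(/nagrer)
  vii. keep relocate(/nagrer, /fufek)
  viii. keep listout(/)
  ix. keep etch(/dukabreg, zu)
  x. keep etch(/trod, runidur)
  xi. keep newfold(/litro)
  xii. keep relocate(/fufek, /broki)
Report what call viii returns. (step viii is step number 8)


→ keep etch(/nagrer, trocalu)
← created
→ keep recite(/cicre_og)
← ceralu
→ keep etch(/cicre_og, prafesnu)
← overwrote
→ keep listout(/)
← [cicre_og, nagrer]
→ keep expunge(/cicre_og)
← ok
→ keep recite(/nagrer)
← trocalu
→ keep relocate(/nagrer, /fufek)
← ok
→ keep listout(/)
← [fufek]
→ keep etch(/dukabreg, zu)
← created
→ keep etch(/trod, runidur)
← created
→ keep newfold(/litro)
← ok
→ keep relocate(/fufek, /broki)
← ok

Answer: [fufek]


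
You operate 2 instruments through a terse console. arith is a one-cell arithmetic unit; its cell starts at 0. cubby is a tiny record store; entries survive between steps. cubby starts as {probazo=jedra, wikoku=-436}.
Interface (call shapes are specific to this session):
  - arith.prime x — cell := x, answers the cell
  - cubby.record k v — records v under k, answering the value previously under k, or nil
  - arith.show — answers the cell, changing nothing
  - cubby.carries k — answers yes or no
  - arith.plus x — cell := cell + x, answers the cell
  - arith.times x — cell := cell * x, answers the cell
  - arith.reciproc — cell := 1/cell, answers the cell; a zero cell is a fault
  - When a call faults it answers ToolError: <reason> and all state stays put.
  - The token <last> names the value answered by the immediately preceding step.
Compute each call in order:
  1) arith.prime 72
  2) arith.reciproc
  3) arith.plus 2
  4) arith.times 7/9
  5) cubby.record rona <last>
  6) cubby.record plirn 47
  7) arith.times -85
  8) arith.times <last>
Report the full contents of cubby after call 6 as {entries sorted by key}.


Then prime(x='72'), and see 72.
I use reciproc(), → 1/72.
Now I run plus(x='2'), → 145/72.
Calling times(x='7/9'), giving 1015/648.
Then record(k='rona', v='<last>'), which returns nil.
I try record(k='plirn', v='47'), which returns nil.
I run times(x='-85'), and get -86275/648.
I run times(x='<last>'), yielding 7443375625/419904.

Answer: {plirn=47, probazo=jedra, rona=1015/648, wikoku=-436}


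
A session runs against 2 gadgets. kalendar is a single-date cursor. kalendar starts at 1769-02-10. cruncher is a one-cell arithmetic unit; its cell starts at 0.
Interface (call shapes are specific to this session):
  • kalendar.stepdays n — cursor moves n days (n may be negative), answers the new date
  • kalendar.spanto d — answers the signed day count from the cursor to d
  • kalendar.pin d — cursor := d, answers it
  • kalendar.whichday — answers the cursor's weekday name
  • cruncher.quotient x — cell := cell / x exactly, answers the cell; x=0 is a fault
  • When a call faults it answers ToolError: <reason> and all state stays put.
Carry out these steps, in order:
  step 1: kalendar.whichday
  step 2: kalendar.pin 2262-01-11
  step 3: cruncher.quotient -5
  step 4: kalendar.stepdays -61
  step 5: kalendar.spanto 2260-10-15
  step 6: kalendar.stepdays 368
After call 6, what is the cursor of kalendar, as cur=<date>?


// whichday() == Friday
// pin(d='2262-01-11') == 2262-01-11
// quotient(x='-5') == 0
// stepdays(n='-61') == 2261-11-11
// spanto(d='2260-10-15') == -392
// stepdays(n='368') == 2262-11-14

Answer: cur=2262-11-14


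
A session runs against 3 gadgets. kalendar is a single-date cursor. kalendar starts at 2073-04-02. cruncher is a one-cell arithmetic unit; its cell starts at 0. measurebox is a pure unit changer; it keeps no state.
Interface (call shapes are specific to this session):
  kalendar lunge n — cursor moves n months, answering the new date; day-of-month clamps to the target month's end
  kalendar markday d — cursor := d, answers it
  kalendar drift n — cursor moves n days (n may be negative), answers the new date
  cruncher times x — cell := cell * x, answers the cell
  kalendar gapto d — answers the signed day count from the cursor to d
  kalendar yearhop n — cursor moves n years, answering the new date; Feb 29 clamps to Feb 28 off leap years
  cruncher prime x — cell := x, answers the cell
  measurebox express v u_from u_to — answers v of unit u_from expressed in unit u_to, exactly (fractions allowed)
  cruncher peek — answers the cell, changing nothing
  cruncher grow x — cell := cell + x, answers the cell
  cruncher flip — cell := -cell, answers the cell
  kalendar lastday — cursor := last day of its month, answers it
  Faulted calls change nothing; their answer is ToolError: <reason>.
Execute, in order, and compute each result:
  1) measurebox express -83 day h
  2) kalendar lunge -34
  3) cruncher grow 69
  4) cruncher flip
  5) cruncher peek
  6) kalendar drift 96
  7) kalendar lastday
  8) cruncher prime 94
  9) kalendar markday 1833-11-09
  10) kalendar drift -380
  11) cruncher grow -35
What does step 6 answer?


Answer: 2070-09-06

Derivation:
# 1. measurebox express(-83, day, h) : -1992
# 2. kalendar lunge(-34) : 2070-06-02
# 3. cruncher grow(69) : 69
# 4. cruncher flip() : -69
# 5. cruncher peek() : -69
# 6. kalendar drift(96) : 2070-09-06
# 7. kalendar lastday() : 2070-09-30
# 8. cruncher prime(94) : 94
# 9. kalendar markday(1833-11-09) : 1833-11-09
# 10. kalendar drift(-380) : 1832-10-25
# 11. cruncher grow(-35) : 59


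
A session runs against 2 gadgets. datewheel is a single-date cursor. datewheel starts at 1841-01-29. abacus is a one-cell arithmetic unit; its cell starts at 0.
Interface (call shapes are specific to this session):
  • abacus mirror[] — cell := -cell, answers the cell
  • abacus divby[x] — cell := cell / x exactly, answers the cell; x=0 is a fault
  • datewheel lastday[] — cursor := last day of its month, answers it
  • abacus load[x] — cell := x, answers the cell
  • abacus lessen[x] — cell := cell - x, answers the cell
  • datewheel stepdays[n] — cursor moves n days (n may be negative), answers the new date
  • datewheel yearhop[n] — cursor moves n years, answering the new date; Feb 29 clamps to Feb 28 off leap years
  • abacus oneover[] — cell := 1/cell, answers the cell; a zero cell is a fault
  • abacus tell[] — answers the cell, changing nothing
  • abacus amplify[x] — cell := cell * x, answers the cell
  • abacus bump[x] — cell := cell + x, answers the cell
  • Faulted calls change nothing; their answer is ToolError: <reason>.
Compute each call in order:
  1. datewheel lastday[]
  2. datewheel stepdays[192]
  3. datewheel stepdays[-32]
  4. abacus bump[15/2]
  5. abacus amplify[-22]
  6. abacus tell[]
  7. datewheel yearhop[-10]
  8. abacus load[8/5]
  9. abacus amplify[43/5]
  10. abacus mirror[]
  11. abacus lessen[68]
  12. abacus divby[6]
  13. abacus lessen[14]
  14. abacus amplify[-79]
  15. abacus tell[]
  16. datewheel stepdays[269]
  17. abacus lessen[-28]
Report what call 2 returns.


Invoking datewheel lastday, and get 1841-01-31.
I invoke datewheel stepdays using n=192, and see 1841-08-11.
I use datewheel stepdays using n=-32, yielding 1841-07-10.
I try abacus bump using x=15/2, and observe 15/2.
Now I run abacus amplify using x=-22, and get -165.
I call abacus tell(), and get -165.
Invoking datewheel yearhop using n=-10, and see 1831-07-10.
Using abacus load using x=8/5, which returns 8/5.
Then abacus amplify using x=43/5, which returns 344/25.
Invoking abacus mirror(), giving -344/25.
I run abacus lessen using x=68, and get -2044/25.
Using abacus divby using x=6, yielding -1022/75.
Next I call abacus lessen using x=14, giving -2072/75.
I run abacus amplify using x=-79, which returns 163688/75.
Invoking abacus tell, which returns 163688/75.
I use datewheel stepdays using n=269: 1832-04-04.
Then abacus lessen using x=-28, giving 165788/75.

Answer: 1841-08-11


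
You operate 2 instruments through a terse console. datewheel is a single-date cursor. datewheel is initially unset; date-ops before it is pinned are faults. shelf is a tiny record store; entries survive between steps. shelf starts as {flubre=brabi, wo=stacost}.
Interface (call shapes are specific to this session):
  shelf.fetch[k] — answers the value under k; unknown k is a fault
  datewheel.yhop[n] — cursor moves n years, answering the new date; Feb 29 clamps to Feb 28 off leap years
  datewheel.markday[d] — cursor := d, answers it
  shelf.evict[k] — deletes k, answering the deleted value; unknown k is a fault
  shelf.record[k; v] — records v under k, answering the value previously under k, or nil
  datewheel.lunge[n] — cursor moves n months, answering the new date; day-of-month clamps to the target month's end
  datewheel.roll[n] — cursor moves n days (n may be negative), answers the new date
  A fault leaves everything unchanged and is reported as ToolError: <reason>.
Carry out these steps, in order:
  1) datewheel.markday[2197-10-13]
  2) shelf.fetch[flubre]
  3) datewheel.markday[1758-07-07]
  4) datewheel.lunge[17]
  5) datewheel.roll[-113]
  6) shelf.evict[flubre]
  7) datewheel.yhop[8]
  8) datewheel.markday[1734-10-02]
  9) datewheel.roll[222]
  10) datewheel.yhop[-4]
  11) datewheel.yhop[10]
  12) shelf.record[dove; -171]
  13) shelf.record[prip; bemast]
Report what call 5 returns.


Answer: 1759-08-16

Derivation:
~$ datewheel.markday 2197-10-13
[out] 2197-10-13
~$ shelf.fetch flubre
[out] brabi
~$ datewheel.markday 1758-07-07
[out] 1758-07-07
~$ datewheel.lunge 17
[out] 1759-12-07
~$ datewheel.roll -113
[out] 1759-08-16
~$ shelf.evict flubre
[out] brabi
~$ datewheel.yhop 8
[out] 1767-08-16
~$ datewheel.markday 1734-10-02
[out] 1734-10-02
~$ datewheel.roll 222
[out] 1735-05-12
~$ datewheel.yhop -4
[out] 1731-05-12
~$ datewheel.yhop 10
[out] 1741-05-12
~$ shelf.record dove -171
[out] nil
~$ shelf.record prip bemast
[out] nil
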